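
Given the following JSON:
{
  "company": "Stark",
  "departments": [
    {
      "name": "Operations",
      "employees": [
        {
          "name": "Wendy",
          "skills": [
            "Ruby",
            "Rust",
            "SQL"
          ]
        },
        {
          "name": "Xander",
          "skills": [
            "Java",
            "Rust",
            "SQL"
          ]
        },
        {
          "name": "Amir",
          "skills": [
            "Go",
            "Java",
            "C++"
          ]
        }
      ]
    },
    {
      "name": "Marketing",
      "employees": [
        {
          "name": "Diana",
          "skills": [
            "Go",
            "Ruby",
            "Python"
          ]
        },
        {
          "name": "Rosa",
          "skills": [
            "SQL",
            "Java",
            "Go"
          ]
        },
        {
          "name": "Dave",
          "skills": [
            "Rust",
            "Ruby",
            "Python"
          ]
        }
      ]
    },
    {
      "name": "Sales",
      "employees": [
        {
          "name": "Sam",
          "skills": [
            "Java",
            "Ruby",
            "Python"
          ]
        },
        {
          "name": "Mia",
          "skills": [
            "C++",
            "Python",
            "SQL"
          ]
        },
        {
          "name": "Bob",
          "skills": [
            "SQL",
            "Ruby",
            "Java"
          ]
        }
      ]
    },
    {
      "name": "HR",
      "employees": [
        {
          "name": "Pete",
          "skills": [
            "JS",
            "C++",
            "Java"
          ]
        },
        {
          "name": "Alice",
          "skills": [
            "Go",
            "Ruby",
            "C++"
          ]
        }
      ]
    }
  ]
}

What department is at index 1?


Path: departments[1].name
Value: Marketing

ANSWER: Marketing


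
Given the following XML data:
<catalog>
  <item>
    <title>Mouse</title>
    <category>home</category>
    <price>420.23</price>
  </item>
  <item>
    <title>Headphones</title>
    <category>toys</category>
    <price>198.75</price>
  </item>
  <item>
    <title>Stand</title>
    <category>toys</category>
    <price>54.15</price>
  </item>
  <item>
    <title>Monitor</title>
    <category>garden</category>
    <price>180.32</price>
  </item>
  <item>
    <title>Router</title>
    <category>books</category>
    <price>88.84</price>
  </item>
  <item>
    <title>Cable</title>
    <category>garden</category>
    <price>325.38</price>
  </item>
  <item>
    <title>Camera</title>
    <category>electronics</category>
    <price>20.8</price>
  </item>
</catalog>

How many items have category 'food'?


Scanning <item> elements for <category>food</category>:
Count: 0

ANSWER: 0


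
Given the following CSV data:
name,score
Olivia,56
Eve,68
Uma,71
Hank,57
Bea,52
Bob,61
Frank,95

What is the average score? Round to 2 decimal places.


Scores: 56, 68, 71, 57, 52, 61, 95
Sum = 460
Count = 7
Average = 460 / 7 = 65.71

ANSWER: 65.71


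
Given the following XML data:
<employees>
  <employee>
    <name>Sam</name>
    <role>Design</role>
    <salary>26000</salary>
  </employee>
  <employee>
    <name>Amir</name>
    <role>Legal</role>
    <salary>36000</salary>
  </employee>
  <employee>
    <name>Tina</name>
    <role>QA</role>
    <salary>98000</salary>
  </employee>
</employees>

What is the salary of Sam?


Searching for <employee> with <name>Sam</name>
Found at position 1
<salary>26000</salary>

ANSWER: 26000


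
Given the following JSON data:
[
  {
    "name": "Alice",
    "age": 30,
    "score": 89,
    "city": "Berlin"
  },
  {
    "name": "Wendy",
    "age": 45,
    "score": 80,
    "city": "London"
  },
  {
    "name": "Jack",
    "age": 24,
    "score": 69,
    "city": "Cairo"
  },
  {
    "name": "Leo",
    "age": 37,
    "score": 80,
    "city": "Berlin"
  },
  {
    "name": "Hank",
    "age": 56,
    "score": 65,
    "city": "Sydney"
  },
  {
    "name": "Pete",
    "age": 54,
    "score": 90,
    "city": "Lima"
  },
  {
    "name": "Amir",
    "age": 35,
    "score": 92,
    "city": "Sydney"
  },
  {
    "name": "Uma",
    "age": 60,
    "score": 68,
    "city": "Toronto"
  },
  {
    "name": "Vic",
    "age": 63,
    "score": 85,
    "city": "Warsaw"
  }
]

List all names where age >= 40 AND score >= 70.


Checking both conditions:
  Alice (age=30, score=89) -> no
  Wendy (age=45, score=80) -> YES
  Jack (age=24, score=69) -> no
  Leo (age=37, score=80) -> no
  Hank (age=56, score=65) -> no
  Pete (age=54, score=90) -> YES
  Amir (age=35, score=92) -> no
  Uma (age=60, score=68) -> no
  Vic (age=63, score=85) -> YES


ANSWER: Wendy, Pete, Vic


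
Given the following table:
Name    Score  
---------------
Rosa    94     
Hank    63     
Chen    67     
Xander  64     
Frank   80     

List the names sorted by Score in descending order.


Sorting by Score (descending):
  Rosa: 94
  Frank: 80
  Chen: 67
  Xander: 64
  Hank: 63


ANSWER: Rosa, Frank, Chen, Xander, Hank


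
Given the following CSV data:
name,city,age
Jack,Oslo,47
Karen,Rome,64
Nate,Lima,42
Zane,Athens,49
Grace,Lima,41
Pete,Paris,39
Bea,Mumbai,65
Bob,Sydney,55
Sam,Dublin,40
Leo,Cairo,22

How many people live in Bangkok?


Scanning city column for 'Bangkok':
Total matches: 0

ANSWER: 0


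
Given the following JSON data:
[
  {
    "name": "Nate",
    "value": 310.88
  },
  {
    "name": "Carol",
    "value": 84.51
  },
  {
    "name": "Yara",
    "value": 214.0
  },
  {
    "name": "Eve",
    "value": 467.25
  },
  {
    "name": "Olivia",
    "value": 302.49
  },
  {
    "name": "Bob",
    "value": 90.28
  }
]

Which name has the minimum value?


Comparing values:
  Nate: 310.88
  Carol: 84.51
  Yara: 214.0
  Eve: 467.25
  Olivia: 302.49
  Bob: 90.28
Minimum: Carol (84.51)

ANSWER: Carol


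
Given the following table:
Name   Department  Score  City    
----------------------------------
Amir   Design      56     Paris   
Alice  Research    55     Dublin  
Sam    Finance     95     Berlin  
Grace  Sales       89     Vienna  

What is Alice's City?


Row 2: Alice
City = Dublin

ANSWER: Dublin


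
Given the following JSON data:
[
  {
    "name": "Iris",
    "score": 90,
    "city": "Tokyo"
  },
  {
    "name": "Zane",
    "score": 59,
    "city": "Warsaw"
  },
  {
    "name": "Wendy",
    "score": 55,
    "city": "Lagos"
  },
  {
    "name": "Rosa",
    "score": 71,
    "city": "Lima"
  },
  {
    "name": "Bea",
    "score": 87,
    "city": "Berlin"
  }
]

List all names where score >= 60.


Filtering records where score >= 60:
  Iris (score=90) -> YES
  Zane (score=59) -> no
  Wendy (score=55) -> no
  Rosa (score=71) -> YES
  Bea (score=87) -> YES


ANSWER: Iris, Rosa, Bea


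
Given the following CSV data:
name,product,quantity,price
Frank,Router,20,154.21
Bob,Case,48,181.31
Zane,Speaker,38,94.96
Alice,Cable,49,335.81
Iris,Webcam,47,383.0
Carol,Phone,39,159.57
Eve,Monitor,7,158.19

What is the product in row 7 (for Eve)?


Row 7: Eve
Column 'product' = Monitor

ANSWER: Monitor


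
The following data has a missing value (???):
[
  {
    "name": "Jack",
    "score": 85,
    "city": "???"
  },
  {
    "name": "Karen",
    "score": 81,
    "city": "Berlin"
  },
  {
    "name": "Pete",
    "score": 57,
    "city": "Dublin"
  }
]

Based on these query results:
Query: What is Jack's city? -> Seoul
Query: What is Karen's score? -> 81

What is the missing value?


The missing value is Jack's city
From query: Jack's city = Seoul

ANSWER: Seoul


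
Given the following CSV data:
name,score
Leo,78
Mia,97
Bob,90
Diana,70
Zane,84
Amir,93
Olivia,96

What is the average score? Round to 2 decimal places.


Scores: 78, 97, 90, 70, 84, 93, 96
Sum = 608
Count = 7
Average = 608 / 7 = 86.86

ANSWER: 86.86


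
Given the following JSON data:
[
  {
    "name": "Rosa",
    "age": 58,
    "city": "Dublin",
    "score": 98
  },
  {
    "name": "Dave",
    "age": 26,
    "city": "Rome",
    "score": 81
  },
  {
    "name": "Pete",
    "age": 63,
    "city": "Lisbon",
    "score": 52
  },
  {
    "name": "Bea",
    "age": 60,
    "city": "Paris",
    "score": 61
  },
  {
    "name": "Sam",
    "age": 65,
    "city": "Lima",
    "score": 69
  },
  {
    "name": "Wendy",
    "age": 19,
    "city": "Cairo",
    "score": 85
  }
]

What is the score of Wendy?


Looking up record where name = Wendy
Record index: 5
Field 'score' = 85

ANSWER: 85


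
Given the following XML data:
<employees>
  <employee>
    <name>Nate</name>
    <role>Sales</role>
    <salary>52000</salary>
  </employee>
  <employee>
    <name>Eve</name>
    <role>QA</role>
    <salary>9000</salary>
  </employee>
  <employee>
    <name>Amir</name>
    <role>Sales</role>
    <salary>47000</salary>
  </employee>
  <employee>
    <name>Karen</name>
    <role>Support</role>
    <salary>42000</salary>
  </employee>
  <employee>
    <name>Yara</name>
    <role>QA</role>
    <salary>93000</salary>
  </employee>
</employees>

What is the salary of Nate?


Searching for <employee> with <name>Nate</name>
Found at position 1
<salary>52000</salary>

ANSWER: 52000


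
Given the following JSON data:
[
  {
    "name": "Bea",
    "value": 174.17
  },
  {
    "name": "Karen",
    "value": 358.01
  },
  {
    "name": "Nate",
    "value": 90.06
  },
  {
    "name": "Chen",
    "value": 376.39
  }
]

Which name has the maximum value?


Comparing values:
  Bea: 174.17
  Karen: 358.01
  Nate: 90.06
  Chen: 376.39
Maximum: Chen (376.39)

ANSWER: Chen


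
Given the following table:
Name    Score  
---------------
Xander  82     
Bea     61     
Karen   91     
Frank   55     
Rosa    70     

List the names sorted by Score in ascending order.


Sorting by Score (ascending):
  Frank: 55
  Bea: 61
  Rosa: 70
  Xander: 82
  Karen: 91


ANSWER: Frank, Bea, Rosa, Xander, Karen


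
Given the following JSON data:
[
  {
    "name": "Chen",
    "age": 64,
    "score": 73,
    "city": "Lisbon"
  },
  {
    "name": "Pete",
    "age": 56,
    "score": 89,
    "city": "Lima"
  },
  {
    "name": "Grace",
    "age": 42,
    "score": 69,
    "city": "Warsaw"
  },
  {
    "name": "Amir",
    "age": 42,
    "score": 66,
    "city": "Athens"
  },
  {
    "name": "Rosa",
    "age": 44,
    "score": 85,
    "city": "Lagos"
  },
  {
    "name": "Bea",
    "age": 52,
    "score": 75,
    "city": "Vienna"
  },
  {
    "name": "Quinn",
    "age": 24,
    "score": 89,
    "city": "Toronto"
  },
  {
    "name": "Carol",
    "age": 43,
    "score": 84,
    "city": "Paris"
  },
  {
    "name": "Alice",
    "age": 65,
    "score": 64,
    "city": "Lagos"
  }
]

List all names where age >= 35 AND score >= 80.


Checking both conditions:
  Chen (age=64, score=73) -> no
  Pete (age=56, score=89) -> YES
  Grace (age=42, score=69) -> no
  Amir (age=42, score=66) -> no
  Rosa (age=44, score=85) -> YES
  Bea (age=52, score=75) -> no
  Quinn (age=24, score=89) -> no
  Carol (age=43, score=84) -> YES
  Alice (age=65, score=64) -> no


ANSWER: Pete, Rosa, Carol


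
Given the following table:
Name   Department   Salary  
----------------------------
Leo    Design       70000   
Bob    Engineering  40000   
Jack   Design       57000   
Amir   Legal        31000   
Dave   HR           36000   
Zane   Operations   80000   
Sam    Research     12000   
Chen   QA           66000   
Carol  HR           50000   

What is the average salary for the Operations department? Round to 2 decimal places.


Operations department members:
  Zane: 80000
Sum = 80000
Count = 1
Average = 80000 / 1 = 80000.00

ANSWER: 80000.00


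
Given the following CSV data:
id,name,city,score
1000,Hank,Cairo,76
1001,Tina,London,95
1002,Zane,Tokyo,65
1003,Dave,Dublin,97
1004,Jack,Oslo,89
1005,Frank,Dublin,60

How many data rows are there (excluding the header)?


Counting rows (excluding header):
Header: id,name,city,score
Data rows: 6

ANSWER: 6


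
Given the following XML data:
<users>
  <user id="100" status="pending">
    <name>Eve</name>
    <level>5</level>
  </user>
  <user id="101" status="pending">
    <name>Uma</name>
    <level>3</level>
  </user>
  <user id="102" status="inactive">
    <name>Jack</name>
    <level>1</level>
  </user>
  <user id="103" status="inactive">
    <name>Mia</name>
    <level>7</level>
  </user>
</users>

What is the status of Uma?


Finding user with name = Uma
user id="101" status="pending"

ANSWER: pending


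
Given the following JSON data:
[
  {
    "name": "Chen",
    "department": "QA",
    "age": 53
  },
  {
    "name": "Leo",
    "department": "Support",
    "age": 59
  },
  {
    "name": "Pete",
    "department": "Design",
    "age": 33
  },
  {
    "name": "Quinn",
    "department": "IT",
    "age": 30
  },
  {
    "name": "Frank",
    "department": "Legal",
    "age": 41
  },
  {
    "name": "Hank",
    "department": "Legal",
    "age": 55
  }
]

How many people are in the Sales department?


Scanning records for department = Sales
  No matches found
Count: 0

ANSWER: 0


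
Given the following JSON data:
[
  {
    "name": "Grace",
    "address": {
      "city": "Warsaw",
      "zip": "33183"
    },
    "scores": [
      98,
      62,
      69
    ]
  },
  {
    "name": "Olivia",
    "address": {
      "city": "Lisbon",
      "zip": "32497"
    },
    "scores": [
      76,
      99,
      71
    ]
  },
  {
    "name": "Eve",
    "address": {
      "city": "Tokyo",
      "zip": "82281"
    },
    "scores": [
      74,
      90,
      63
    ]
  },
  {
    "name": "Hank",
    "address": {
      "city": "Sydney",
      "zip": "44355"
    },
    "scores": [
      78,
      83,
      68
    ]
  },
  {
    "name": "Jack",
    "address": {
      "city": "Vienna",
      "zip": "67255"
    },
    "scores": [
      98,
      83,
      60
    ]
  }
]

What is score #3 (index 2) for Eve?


Path: records[2].scores[2]
Value: 63

ANSWER: 63


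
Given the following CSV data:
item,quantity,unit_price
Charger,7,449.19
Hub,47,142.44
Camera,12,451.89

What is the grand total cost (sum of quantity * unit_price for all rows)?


Computing row totals:
  Charger: 7 * 449.19 = 3144.33
  Hub: 47 * 142.44 = 6694.68
  Camera: 12 * 451.89 = 5422.68
Grand total = 3144.33 + 6694.68 + 5422.68 = 15261.69

ANSWER: 15261.69


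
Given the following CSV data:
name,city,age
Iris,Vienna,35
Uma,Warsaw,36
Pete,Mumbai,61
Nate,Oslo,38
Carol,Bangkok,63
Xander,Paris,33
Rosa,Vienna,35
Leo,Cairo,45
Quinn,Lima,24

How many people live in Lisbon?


Scanning city column for 'Lisbon':
Total matches: 0

ANSWER: 0


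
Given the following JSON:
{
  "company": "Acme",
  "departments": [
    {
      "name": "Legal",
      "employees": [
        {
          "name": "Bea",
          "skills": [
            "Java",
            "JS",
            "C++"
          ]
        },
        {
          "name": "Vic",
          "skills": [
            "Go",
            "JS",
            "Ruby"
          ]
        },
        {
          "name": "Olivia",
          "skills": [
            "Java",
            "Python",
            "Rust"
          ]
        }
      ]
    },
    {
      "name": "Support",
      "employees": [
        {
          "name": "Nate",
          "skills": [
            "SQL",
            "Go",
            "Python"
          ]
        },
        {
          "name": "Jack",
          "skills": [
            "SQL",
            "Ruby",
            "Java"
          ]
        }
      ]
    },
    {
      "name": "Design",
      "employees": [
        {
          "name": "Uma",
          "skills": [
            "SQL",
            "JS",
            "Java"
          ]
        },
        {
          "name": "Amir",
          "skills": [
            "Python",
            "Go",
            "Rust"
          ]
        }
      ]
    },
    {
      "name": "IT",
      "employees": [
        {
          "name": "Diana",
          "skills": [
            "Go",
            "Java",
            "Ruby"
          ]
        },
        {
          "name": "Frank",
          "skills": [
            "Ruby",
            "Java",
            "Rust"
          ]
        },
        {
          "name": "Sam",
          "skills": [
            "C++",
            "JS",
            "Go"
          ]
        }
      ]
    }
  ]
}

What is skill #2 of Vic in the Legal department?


Path: departments[0].employees[1].skills[1]
Value: JS

ANSWER: JS


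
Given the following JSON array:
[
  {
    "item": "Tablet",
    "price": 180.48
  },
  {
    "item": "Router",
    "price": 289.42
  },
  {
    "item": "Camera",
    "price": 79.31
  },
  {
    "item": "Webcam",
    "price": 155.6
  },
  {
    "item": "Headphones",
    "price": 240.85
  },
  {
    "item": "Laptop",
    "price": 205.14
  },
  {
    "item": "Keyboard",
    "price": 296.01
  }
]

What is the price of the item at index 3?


Array index 3 -> Webcam
price = 155.6

ANSWER: 155.6


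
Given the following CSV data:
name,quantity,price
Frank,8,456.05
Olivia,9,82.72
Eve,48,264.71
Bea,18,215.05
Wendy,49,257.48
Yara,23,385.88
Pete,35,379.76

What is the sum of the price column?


Values in 'price' column:
  Row 1: 456.05
  Row 2: 82.72
  Row 3: 264.71
  Row 4: 215.05
  Row 5: 257.48
  Row 6: 385.88
  Row 7: 379.76
Sum = 456.05 + 82.72 + 264.71 + 215.05 + 257.48 + 385.88 + 379.76 = 2041.65

ANSWER: 2041.65


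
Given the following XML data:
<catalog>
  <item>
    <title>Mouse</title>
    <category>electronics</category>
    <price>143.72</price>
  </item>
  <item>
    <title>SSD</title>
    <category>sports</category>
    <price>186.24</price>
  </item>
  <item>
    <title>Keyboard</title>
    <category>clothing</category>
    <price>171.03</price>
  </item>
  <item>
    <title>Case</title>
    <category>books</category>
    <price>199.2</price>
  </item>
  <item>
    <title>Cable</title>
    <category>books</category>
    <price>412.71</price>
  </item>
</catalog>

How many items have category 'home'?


Scanning <item> elements for <category>home</category>:
Count: 0

ANSWER: 0


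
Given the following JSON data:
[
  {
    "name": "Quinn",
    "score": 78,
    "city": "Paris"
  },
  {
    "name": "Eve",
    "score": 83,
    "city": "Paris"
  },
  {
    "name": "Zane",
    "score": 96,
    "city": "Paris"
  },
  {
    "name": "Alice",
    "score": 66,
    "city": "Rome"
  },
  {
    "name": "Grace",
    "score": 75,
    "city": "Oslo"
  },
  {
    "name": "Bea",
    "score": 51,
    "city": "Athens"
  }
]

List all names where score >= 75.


Filtering records where score >= 75:
  Quinn (score=78) -> YES
  Eve (score=83) -> YES
  Zane (score=96) -> YES
  Alice (score=66) -> no
  Grace (score=75) -> YES
  Bea (score=51) -> no


ANSWER: Quinn, Eve, Zane, Grace


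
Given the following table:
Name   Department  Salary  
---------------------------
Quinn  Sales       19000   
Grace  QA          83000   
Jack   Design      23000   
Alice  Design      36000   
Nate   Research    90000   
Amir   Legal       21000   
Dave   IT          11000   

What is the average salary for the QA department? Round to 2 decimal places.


QA department members:
  Grace: 83000
Sum = 83000
Count = 1
Average = 83000 / 1 = 83000.00

ANSWER: 83000.00


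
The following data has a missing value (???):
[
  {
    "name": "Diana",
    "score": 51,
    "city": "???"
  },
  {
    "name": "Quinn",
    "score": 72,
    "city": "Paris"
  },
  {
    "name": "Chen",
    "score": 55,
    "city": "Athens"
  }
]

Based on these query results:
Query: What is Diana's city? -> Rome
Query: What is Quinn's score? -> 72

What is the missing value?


The missing value is Diana's city
From query: Diana's city = Rome

ANSWER: Rome


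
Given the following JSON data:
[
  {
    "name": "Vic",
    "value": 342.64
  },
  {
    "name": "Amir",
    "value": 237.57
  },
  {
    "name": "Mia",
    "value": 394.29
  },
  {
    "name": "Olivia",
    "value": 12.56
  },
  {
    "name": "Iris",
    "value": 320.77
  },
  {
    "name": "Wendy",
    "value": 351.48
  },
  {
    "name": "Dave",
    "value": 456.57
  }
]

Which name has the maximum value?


Comparing values:
  Vic: 342.64
  Amir: 237.57
  Mia: 394.29
  Olivia: 12.56
  Iris: 320.77
  Wendy: 351.48
  Dave: 456.57
Maximum: Dave (456.57)

ANSWER: Dave


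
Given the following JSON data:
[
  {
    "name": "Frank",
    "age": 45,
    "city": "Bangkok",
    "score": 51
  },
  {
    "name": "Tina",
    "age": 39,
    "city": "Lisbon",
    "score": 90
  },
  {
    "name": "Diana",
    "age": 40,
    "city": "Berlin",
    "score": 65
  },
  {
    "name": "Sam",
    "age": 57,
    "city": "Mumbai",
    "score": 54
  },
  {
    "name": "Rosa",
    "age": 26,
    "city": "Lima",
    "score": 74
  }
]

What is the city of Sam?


Looking up record where name = Sam
Record index: 3
Field 'city' = Mumbai

ANSWER: Mumbai


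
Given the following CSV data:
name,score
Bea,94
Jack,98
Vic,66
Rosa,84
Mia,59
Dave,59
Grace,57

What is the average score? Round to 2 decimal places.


Scores: 94, 98, 66, 84, 59, 59, 57
Sum = 517
Count = 7
Average = 517 / 7 = 73.86

ANSWER: 73.86


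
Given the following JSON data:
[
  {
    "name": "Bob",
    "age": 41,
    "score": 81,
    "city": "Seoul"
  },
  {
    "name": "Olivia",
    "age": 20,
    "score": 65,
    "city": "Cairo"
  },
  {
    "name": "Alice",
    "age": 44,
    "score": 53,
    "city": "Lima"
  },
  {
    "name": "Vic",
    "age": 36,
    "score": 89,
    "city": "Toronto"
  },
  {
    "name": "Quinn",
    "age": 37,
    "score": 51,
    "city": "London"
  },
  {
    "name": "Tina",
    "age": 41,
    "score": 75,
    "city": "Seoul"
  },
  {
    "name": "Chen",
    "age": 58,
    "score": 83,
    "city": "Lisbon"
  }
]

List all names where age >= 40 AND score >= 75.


Checking both conditions:
  Bob (age=41, score=81) -> YES
  Olivia (age=20, score=65) -> no
  Alice (age=44, score=53) -> no
  Vic (age=36, score=89) -> no
  Quinn (age=37, score=51) -> no
  Tina (age=41, score=75) -> YES
  Chen (age=58, score=83) -> YES


ANSWER: Bob, Tina, Chen


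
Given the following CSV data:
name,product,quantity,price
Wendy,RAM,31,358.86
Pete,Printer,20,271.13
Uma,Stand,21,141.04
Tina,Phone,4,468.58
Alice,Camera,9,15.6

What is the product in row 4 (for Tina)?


Row 4: Tina
Column 'product' = Phone

ANSWER: Phone


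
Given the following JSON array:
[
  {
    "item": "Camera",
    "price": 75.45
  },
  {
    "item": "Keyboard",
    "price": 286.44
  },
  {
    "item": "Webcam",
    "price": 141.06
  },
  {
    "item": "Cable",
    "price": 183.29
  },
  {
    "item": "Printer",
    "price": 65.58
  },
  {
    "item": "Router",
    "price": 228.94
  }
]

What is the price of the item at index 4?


Array index 4 -> Printer
price = 65.58

ANSWER: 65.58


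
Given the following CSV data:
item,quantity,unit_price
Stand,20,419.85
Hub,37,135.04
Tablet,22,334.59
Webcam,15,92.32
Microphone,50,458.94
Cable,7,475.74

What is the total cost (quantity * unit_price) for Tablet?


Row: Tablet
quantity = 22
unit_price = 334.59
total = 22 * 334.59 = 7360.98

ANSWER: 7360.98


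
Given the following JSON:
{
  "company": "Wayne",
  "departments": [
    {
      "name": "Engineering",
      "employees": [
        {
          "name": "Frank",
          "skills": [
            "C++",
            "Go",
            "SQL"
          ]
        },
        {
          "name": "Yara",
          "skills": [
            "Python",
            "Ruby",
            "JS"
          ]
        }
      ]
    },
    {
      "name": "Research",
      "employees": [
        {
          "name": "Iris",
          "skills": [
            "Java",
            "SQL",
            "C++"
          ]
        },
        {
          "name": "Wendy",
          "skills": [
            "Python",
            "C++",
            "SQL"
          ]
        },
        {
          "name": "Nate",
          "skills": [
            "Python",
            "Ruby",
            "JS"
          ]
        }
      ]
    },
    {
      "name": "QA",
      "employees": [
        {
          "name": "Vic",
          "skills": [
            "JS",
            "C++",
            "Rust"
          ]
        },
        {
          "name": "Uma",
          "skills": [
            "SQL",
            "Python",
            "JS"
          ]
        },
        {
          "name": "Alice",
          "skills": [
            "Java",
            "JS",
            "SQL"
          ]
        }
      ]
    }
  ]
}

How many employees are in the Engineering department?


Path: departments[0].employees
Count: 2

ANSWER: 2


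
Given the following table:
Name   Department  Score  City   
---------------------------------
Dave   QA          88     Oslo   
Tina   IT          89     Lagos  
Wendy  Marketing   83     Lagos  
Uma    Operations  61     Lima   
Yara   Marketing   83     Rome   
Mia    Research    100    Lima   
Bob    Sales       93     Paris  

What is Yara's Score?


Row 5: Yara
Score = 83

ANSWER: 83


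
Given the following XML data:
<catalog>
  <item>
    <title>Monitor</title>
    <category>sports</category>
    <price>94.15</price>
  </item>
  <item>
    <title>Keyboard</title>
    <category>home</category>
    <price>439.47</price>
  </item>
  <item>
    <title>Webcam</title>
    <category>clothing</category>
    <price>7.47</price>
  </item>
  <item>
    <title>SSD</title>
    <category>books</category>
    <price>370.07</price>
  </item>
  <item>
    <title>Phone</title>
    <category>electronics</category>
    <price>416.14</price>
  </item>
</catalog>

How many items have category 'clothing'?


Scanning <item> elements for <category>clothing</category>:
  Item 3: Webcam -> MATCH
Count: 1

ANSWER: 1


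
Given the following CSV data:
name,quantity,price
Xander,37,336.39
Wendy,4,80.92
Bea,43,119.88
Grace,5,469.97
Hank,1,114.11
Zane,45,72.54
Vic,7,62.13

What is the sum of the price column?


Values in 'price' column:
  Row 1: 336.39
  Row 2: 80.92
  Row 3: 119.88
  Row 4: 469.97
  Row 5: 114.11
  Row 6: 72.54
  Row 7: 62.13
Sum = 336.39 + 80.92 + 119.88 + 469.97 + 114.11 + 72.54 + 62.13 = 1255.94

ANSWER: 1255.94


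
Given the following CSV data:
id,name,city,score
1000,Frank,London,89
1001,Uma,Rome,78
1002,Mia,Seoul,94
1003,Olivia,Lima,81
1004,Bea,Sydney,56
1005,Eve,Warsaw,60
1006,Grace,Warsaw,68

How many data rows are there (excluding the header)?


Counting rows (excluding header):
Header: id,name,city,score
Data rows: 7

ANSWER: 7


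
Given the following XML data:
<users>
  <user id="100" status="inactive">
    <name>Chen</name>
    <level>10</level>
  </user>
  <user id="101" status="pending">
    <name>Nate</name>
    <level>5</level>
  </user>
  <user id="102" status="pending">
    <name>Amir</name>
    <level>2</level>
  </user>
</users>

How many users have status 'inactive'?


Counting users with status='inactive':
  Chen (id=100) -> MATCH
Count: 1

ANSWER: 1


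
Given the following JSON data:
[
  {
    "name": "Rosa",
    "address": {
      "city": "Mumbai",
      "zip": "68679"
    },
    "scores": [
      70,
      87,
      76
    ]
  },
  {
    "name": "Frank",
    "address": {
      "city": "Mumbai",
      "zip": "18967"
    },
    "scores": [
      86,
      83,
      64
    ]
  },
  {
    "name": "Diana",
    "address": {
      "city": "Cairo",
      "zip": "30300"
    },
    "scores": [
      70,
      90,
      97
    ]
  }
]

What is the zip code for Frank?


Path: records[1].address.zip
Value: 18967

ANSWER: 18967


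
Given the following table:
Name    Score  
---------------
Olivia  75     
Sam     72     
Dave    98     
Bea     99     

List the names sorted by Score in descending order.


Sorting by Score (descending):
  Bea: 99
  Dave: 98
  Olivia: 75
  Sam: 72


ANSWER: Bea, Dave, Olivia, Sam


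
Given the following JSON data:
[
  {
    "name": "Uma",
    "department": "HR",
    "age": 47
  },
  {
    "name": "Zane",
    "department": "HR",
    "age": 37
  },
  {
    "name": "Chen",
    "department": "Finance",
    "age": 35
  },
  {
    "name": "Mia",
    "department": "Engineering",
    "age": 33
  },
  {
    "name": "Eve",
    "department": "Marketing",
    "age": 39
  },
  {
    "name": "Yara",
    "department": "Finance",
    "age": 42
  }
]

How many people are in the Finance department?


Scanning records for department = Finance
  Record 2: Chen
  Record 5: Yara
Count: 2

ANSWER: 2


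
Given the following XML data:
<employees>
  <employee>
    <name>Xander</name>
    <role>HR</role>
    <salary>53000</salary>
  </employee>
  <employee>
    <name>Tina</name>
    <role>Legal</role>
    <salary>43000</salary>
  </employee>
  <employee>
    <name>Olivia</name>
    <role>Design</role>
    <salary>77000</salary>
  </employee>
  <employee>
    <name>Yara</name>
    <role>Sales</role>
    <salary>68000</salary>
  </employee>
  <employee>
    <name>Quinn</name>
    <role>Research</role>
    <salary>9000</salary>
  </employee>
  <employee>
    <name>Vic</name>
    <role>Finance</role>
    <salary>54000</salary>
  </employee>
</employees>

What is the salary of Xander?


Searching for <employee> with <name>Xander</name>
Found at position 1
<salary>53000</salary>

ANSWER: 53000


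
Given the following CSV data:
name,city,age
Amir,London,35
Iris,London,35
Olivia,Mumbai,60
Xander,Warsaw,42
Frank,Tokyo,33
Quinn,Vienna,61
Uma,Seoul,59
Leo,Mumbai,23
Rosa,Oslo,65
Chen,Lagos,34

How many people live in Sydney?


Scanning city column for 'Sydney':
Total matches: 0

ANSWER: 0


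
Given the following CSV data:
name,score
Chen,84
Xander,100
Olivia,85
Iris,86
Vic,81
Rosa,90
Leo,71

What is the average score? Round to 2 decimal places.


Scores: 84, 100, 85, 86, 81, 90, 71
Sum = 597
Count = 7
Average = 597 / 7 = 85.29

ANSWER: 85.29


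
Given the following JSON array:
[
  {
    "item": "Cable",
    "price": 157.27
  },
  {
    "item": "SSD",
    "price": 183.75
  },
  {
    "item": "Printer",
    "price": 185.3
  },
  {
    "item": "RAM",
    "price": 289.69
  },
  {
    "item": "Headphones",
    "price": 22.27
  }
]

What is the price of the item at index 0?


Array index 0 -> Cable
price = 157.27

ANSWER: 157.27


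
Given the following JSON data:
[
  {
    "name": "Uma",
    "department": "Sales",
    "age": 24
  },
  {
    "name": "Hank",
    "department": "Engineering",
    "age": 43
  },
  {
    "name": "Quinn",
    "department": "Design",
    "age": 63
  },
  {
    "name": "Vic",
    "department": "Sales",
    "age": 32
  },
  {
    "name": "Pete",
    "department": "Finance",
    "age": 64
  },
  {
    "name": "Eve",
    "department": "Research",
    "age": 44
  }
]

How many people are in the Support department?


Scanning records for department = Support
  No matches found
Count: 0

ANSWER: 0


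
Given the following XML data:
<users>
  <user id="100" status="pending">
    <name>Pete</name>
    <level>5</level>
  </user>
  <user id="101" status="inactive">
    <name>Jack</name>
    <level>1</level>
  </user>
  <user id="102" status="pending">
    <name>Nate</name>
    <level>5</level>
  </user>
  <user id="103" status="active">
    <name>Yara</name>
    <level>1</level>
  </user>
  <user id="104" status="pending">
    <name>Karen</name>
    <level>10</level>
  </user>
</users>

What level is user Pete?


Finding user: Pete
<level>5</level>

ANSWER: 5


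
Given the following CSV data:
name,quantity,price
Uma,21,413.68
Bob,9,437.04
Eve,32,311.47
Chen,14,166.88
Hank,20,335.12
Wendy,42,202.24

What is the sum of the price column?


Values in 'price' column:
  Row 1: 413.68
  Row 2: 437.04
  Row 3: 311.47
  Row 4: 166.88
  Row 5: 335.12
  Row 6: 202.24
Sum = 413.68 + 437.04 + 311.47 + 166.88 + 335.12 + 202.24 = 1866.43

ANSWER: 1866.43


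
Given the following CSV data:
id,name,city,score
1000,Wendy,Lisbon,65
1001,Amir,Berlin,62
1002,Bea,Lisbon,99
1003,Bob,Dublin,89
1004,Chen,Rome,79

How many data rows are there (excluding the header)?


Counting rows (excluding header):
Header: id,name,city,score
Data rows: 5

ANSWER: 5


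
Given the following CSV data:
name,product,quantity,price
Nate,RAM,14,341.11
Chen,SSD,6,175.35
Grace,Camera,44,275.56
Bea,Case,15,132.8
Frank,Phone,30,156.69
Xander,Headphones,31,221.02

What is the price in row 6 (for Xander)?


Row 6: Xander
Column 'price' = 221.02

ANSWER: 221.02


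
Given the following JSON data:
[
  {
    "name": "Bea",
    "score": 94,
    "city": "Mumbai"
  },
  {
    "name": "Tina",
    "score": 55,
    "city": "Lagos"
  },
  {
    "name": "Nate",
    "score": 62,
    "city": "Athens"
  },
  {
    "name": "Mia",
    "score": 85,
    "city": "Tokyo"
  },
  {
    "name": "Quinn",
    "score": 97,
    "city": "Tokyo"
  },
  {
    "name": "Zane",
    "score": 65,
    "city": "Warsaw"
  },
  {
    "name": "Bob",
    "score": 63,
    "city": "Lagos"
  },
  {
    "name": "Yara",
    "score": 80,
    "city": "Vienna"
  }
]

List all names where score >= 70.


Filtering records where score >= 70:
  Bea (score=94) -> YES
  Tina (score=55) -> no
  Nate (score=62) -> no
  Mia (score=85) -> YES
  Quinn (score=97) -> YES
  Zane (score=65) -> no
  Bob (score=63) -> no
  Yara (score=80) -> YES


ANSWER: Bea, Mia, Quinn, Yara


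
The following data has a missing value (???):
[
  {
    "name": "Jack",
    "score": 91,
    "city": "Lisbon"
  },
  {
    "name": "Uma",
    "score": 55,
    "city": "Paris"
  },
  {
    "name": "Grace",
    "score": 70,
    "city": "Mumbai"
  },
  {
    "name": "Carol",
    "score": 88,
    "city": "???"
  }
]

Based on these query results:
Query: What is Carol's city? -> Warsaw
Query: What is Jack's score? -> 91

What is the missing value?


The missing value is Carol's city
From query: Carol's city = Warsaw

ANSWER: Warsaw


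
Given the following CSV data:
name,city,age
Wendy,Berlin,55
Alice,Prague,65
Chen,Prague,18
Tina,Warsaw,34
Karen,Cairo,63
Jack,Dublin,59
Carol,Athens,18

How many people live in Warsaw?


Scanning city column for 'Warsaw':
  Row 4: Tina -> MATCH
Total matches: 1

ANSWER: 1


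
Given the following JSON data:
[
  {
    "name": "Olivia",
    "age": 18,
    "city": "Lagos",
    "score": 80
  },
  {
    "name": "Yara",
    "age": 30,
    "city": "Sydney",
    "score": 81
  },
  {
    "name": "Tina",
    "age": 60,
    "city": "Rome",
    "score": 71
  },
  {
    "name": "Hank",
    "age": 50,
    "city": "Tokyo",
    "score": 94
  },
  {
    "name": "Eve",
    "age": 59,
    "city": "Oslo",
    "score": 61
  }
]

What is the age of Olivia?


Looking up record where name = Olivia
Record index: 0
Field 'age' = 18

ANSWER: 18


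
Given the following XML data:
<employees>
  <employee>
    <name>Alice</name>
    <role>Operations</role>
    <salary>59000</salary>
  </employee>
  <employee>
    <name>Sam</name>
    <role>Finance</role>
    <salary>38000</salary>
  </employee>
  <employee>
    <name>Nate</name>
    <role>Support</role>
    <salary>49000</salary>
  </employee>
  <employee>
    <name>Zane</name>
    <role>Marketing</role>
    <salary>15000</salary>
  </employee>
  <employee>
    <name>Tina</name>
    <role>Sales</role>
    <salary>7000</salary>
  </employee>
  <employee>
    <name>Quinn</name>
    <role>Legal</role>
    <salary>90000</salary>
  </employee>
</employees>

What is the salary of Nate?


Searching for <employee> with <name>Nate</name>
Found at position 3
<salary>49000</salary>

ANSWER: 49000


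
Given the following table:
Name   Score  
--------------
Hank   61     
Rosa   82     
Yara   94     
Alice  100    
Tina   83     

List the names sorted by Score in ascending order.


Sorting by Score (ascending):
  Hank: 61
  Rosa: 82
  Tina: 83
  Yara: 94
  Alice: 100


ANSWER: Hank, Rosa, Tina, Yara, Alice


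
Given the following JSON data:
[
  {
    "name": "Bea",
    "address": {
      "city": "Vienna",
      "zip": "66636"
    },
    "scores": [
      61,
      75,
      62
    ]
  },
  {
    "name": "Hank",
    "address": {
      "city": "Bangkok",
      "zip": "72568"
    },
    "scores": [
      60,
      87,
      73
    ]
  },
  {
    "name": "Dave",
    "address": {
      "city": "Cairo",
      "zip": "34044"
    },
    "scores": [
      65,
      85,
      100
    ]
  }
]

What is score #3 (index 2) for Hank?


Path: records[1].scores[2]
Value: 73

ANSWER: 73


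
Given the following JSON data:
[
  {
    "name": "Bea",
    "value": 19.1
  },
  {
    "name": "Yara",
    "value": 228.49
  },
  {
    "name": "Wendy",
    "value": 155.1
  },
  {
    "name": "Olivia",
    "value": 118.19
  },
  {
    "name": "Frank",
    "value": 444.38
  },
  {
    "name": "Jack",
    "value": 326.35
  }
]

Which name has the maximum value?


Comparing values:
  Bea: 19.1
  Yara: 228.49
  Wendy: 155.1
  Olivia: 118.19
  Frank: 444.38
  Jack: 326.35
Maximum: Frank (444.38)

ANSWER: Frank


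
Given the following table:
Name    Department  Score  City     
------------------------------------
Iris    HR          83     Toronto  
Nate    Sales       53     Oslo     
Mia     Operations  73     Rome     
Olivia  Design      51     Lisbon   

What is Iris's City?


Row 1: Iris
City = Toronto

ANSWER: Toronto


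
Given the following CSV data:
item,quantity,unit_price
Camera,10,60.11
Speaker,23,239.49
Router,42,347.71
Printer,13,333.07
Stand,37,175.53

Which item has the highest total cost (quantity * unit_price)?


Computing row totals:
  Camera: 601.1
  Speaker: 5508.27
  Router: 14603.82
  Printer: 4329.91
  Stand: 6494.61
Maximum: Router (14603.82)

ANSWER: Router


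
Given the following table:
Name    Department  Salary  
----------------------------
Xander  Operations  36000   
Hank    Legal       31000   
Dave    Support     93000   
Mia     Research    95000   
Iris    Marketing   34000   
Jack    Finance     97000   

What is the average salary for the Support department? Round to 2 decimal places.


Support department members:
  Dave: 93000
Sum = 93000
Count = 1
Average = 93000 / 1 = 93000.00

ANSWER: 93000.00


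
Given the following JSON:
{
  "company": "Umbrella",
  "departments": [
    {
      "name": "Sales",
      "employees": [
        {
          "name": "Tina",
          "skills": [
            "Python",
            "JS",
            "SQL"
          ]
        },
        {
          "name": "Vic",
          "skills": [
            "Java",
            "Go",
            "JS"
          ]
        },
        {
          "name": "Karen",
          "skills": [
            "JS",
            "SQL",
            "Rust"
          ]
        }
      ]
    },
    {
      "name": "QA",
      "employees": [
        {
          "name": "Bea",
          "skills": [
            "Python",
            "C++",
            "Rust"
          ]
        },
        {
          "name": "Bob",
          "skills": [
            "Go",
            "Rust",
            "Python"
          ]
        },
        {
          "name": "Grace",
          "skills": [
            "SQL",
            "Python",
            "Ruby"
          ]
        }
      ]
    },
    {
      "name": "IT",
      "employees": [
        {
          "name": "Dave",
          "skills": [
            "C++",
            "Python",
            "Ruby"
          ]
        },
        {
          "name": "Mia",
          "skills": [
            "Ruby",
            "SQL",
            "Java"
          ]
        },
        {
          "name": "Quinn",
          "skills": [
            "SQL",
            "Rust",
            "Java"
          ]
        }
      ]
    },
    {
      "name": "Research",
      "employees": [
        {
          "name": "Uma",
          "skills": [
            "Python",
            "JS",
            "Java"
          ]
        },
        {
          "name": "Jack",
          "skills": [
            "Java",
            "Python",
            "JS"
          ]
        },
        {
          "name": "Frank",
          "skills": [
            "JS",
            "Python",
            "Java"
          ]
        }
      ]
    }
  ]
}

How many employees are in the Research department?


Path: departments[3].employees
Count: 3

ANSWER: 3


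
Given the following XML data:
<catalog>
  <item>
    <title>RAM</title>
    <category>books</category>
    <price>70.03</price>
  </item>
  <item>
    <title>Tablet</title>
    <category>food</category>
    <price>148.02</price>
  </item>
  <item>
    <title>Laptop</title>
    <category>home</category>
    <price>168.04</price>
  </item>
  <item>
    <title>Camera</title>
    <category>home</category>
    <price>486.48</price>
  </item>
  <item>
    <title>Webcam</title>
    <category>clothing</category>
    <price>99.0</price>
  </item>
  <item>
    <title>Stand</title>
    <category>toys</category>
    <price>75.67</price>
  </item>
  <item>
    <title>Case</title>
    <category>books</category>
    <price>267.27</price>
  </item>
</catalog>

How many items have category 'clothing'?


Scanning <item> elements for <category>clothing</category>:
  Item 5: Webcam -> MATCH
Count: 1

ANSWER: 1
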